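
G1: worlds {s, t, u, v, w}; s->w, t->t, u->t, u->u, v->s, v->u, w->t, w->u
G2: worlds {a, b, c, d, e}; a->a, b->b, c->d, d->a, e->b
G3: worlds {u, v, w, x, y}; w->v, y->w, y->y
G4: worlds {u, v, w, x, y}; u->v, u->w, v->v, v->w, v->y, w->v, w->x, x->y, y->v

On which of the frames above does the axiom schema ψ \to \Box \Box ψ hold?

none

The schema corresponds to a generalized confluence (Geach) condition: \forall x \forall z (x R^2 z \to \exists w (x = w \wedge z = w)).
G1: fails — sR²t but s ≠ t.
G2: fails — cR²a but c ≠ a.
G3: fails — yR²v but y ≠ v.
G4: fails — uR²v but u ≠ v.
Valid on no frame.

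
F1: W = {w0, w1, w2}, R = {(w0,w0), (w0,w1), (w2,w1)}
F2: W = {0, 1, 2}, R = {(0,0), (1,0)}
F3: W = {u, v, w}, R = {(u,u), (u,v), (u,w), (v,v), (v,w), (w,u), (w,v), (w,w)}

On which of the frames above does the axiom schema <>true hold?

The schema corresponds to seriality: forall x exists y Rxy.
F1: fails — world w1 has no successor.
F2: fails — world 2 has no successor.
F3: condition met.
Valid on: F3.

F3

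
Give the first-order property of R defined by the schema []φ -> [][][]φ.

This is a Sahlqvist (Geach-type) schema ◇^0□^1φ → □^3◇^0φ.
First-order correspondent: forall x forall z (x R^3 z -> exists w (xRw & z = w)).

forall x forall z (x R^3 z -> exists w (xRw & z = w))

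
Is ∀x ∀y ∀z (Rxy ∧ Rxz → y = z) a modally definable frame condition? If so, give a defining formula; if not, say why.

The condition is partial functionality. A defining modal formula is ◇r → □r.

Yes — defined by ◇r → □r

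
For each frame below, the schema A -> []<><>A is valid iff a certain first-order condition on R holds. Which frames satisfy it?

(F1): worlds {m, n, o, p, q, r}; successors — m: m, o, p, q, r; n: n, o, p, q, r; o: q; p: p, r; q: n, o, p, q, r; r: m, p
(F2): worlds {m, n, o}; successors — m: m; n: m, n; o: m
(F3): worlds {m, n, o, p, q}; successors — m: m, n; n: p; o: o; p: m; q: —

The schema corresponds to a generalized confluence (Geach) condition: forall x forall z (xRz -> exists w (x = w & z R^2 w)).
(F1): fails — mRo but no w with m=w and oR²w.
(F2): fails — nRm but no w with n=w and mR²w.
(F3): satisfies the condition.
Valid on: (F3).

(F3)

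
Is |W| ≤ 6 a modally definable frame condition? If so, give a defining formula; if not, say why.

No — not modally definable

Modal frame validity is preserved under disjoint unions.
Any modal formula valid on each of 7 disjoint one-world frames is valid on their disjoint union (validity is preserved under disjoint unions). Each one-world frame has |W|=1≤6, but the union has |W|=7.
So the class is not modally definable.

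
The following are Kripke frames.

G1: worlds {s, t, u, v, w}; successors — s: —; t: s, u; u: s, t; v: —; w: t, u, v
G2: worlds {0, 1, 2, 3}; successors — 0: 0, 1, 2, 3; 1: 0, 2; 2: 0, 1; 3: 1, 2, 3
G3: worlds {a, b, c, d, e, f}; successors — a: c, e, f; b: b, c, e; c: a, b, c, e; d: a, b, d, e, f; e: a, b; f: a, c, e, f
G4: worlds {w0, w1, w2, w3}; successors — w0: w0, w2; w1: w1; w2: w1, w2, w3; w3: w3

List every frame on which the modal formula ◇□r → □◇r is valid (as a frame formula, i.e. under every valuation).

G2

Frame correspondent (Sahlqvist): ∀x ∀y ∀z (Rxy ∧ Rxz → ∃w (Ryw ∧ Rzw)) — i.e. convergence.
G1: fails — Rts and Rts but s and s have no common successor.
G2: holds.
G3: fails — Rce and Rca but e and a have no common successor.
G4: fails — Rw2w1 and Rw2w3 but w1 and w3 have no common successor.
Valid on: G2.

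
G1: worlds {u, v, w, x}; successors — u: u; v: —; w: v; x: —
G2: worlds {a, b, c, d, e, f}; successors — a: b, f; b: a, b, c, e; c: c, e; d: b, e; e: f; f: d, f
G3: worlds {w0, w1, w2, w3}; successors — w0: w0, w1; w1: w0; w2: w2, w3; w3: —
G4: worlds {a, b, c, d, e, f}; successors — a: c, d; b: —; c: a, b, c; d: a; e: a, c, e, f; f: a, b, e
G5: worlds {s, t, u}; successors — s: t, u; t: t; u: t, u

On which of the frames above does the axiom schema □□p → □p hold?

This is the axiom for density; its first-order frame correspondent is ∀x ∀y (Rxy → ∃z (Rxz ∧ Rzy)).
G1: fails — Rwv but no z with Rwz and Rzv.
G2: condition met.
G3: condition met.
G4: fails — Rad but no z with Raz and Rzd.
G5: condition met.
Valid on: G2, G3, G5.

G2, G3, G5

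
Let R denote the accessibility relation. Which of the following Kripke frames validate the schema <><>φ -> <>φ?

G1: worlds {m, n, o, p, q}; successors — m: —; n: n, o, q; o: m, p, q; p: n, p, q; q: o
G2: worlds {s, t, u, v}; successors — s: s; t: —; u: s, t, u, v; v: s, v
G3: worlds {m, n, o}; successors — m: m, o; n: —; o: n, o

G2

This is the axiom for transitivity; its first-order frame correspondent is forall x forall y forall z (Rxy & Ryz -> Rxz).
G1: fails — Rop and Rpn but not Ron.
G2: condition met.
G3: fails — Rmo and Ron but not Rmn.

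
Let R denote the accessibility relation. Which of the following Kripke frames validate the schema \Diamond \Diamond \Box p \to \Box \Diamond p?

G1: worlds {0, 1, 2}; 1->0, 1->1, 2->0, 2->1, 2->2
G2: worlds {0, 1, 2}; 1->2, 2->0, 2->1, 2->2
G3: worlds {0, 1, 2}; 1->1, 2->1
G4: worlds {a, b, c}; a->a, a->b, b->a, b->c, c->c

G3

This is the axiom for a generalized confluence (Geach) condition; its first-order frame correspondent is \forall x \forall y \forall z ((x R^2 y \wedge xRz) \to \exists w (yRw \wedge zRw)).
G1: fails — 1R²0, 1R0 but no w with 0Rw and 0Rw.
G2: fails — 1R²0, 1R2 but no w with 0Rw and 2Rw.
G3: satisfies the condition.
G4: fails — aR²c, aRa but no w with cRw and aRw.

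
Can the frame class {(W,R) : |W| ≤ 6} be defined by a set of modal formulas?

Not definable by any modal formula

Any modally definable frame class is closed under disjoint unions.
Any modal formula valid on each of 7 disjoint one-world frames is valid on their disjoint union (validity is preserved under disjoint unions). Each one-world frame has |W|=1≤6, but the union has |W|=7.
So the class is not modally definable.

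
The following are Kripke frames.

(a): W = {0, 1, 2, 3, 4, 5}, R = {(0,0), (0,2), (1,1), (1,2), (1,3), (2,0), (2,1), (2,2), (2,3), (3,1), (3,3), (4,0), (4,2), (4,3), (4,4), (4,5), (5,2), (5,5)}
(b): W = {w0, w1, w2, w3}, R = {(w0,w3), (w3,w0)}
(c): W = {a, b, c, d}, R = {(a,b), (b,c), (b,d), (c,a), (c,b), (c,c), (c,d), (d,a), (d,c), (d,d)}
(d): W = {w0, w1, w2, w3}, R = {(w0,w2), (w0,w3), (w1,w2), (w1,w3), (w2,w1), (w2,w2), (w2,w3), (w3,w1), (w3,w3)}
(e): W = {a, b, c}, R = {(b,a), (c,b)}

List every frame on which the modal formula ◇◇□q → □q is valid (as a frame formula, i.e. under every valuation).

(b)

This is the axiom for a generalized confluence (Geach) condition; its first-order frame correspondent is ∀x ∀y ∀z ((xR²y ∧ xRz) → ∃w (yRw ∧ z = w)).
(a): fails — 0R²1, 0R0 but no w with 1Rw and 0=w.
(b): satisfies the condition.
(c): fails — aR²d, aRb but no w with dRw and b=w.
(d): fails — w0R²w3, w0Rw2 but no w with w3Rw and w2=w.
(e): fails — cR²a, cRb but no w with aRw and b=w.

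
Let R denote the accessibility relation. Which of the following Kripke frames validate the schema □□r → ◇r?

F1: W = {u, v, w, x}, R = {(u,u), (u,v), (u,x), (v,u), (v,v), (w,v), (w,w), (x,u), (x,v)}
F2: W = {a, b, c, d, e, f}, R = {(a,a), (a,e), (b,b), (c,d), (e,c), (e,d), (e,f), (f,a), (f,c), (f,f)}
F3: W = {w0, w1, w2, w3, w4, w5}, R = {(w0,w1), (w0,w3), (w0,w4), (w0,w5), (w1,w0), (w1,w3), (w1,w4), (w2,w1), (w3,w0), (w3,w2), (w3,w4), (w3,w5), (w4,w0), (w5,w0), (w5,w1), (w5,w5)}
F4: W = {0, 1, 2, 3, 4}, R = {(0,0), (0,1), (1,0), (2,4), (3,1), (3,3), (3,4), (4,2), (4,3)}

This is the axiom for a generalized confluence (Geach) condition; its first-order frame correspondent is ∀x ∃w (xR²w ∧ xRw).
F1: holds.
F2: fails — at c but no w with cR²w and cRw.
F3: fails — at w2 but no w with w2R²w and w2Rw.
F4: fails — at 2 but no w with 2R²w and 2Rw.
Valid on: F1.

F1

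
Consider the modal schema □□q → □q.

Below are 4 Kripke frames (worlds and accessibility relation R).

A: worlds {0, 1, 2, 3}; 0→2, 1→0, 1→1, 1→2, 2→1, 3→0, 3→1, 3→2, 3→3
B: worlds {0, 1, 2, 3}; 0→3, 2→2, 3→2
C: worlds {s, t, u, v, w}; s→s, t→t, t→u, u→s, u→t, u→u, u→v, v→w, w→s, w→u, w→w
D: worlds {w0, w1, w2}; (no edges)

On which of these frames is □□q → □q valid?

C, D

The schema corresponds to density: ∀x ∀y (Rxy → ∃z (Rxz ∧ Rzy)).
A: fails — R02 but no z with R0z and Rz2.
B: fails — R03 but no z with R0z and Rz3.
C: ✓.
D: ✓.
Valid on: C, D.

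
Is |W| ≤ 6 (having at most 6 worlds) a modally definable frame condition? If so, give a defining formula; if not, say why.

No

If a class were modally definable it would be closed under disjoint unions (Goldblatt–Thomason).
Any modal formula valid on each of 7 disjoint one-world frames is valid on their disjoint union (validity is preserved under disjoint unions). Each one-world frame has |W|=1≤6, but the union has |W|=7.
So the class is not modally definable.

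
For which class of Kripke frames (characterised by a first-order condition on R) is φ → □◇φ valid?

Suppose φ→□◇φ is valid. Take Rxy and set V(φ)={x}. Then φ at x, so □◇φ at x, so ◇φ at y, so some z with Ryz has φ; z=x, i.e. Ryx.
The converse is a direct semantic check.
So the correspondent is symmetry.

symmetry: ∀x ∀y (Rxy → Ryx)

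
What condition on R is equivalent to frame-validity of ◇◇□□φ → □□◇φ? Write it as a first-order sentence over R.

This is a Sahlqvist (Geach-type) schema ◇^2□^2φ → □^2◇^1φ.
First-order correspondent: ∀x ∀y ∀z ((xR²y ∧ xR²z) → ∃w (yR²w ∧ zRw)).

∀x ∀y ∀z ((xR²y ∧ xR²z) → ∃w (yR²w ∧ zRw))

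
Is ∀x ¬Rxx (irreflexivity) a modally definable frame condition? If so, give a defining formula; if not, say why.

Any modally definable frame class is closed under surjective bounded morphisms.
The 4-cycle (worlds s,t,u,v with s→t→u→v→s) is irreflexive, and the map sending every world to a single reflexive point • is a surjective bounded morphism (forth: every edge maps to (•,•); back: every world has a successor). So any modal formula valid on the 4-cycle is also valid on the reflexive point, which is not irreflexive.
Hence irreflexivity is not modally definable.

Not modally definable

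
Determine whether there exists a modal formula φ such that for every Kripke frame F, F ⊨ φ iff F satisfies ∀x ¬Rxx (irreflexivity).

If a class were modally definable it would be closed under surjective bounded morphisms (Goldblatt–Thomason).
The 4-cycle (worlds s,t,u,v with s→t→u→v→s) is irreflexive, and the map sending every world to a single reflexive point • is a surjective bounded morphism (forth: every edge maps to (•,•); back: every world has a successor). So any modal formula valid on the 4-cycle is also valid on the reflexive point, which is not irreflexive.
So the class is not modally definable.

Not modally definable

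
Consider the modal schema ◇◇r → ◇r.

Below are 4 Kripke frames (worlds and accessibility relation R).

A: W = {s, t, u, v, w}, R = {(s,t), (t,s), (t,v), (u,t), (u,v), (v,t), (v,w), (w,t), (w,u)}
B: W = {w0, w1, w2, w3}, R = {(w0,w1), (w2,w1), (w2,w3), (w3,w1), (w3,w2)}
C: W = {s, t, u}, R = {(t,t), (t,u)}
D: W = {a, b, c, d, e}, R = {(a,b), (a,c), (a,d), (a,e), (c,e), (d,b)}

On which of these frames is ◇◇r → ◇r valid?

C, D

Frame correspondent (Sahlqvist): ∀x ∀y ∀z (Rxy ∧ Ryz → Rxz) — i.e. transitivity.
A: fails — Ruv and Rvw but not Ruw.
B: fails — Rw3w2 and Rw2w3 but not Rw3w3.
C: ✓.
D: ✓.
Valid on: C, D.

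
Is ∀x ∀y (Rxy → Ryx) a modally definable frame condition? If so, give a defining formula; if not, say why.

Yes, by p → □◇p

Yes: it is symmetry, defined by the B schema p → □◇p.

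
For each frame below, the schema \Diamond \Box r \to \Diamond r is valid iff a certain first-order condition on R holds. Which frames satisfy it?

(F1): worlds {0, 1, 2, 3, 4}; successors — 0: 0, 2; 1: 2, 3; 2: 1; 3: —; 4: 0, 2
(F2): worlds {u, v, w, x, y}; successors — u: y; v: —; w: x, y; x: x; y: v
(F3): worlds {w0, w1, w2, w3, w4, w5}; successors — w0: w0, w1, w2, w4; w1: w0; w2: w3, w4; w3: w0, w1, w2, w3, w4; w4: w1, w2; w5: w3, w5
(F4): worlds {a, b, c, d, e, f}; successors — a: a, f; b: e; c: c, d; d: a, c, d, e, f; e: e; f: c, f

(F4)

The schema corresponds to a generalized confluence (Geach) condition: \forall x \forall y (xRy \to \exists w (yRw \wedge xRw)).
(F1): fails — 0R2 but no w with 2Rw and 0Rw.
(F2): fails — uRy but no t with yRt and uRt.
(F3): fails — w2Rw4 but no w with w4Rw and w2Rw.
(F4): holds.
Valid on: (F4).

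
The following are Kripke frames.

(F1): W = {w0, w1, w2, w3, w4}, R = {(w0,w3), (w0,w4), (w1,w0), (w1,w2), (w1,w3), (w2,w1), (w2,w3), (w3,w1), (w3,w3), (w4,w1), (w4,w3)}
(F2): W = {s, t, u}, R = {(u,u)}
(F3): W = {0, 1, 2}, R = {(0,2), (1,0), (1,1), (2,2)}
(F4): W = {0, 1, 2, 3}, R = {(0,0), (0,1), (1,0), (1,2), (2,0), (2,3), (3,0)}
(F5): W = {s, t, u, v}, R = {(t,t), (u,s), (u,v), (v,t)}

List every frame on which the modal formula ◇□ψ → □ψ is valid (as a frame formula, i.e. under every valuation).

(F2)

This is the axiom for the Euclidean property; its first-order frame correspondent is ∀x ∀y ∀z (Rxy ∧ Rxz → Ryz).
(F1): fails — Rw0w4 and Rw0w4 but not Rw4w4.
(F2): condition met.
(F3): fails — R10 and R10 but not R00.
(F4): fails — R01 and R01 but not R11.
(F5): fails — Ruv and Ruv but not Rvv.
Valid on: (F2).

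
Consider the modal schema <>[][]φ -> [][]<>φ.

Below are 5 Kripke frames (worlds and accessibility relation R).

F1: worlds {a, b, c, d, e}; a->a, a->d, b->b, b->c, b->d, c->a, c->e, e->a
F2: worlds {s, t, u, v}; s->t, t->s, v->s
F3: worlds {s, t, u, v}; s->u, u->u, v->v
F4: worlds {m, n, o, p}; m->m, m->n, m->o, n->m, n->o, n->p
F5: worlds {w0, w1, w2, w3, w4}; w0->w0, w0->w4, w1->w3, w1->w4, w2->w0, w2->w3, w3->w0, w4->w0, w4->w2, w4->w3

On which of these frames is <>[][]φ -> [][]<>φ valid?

Frame correspondent (Sahlqvist): forall x forall y forall z ((xRy & x R^2 z) -> exists w (y R^2 w & zRw)) — i.e. a generalized confluence (Geach) condition.
F1: fails — aRa, aR²d but no w with aR²w and dRw.
F2: satisfies the condition.
F3: satisfies the condition.
F4: fails — mRm, mR²o but no w with mR²w and oRw.
F5: satisfies the condition.
Valid on: F2, F3, F5.

F2, F3, F5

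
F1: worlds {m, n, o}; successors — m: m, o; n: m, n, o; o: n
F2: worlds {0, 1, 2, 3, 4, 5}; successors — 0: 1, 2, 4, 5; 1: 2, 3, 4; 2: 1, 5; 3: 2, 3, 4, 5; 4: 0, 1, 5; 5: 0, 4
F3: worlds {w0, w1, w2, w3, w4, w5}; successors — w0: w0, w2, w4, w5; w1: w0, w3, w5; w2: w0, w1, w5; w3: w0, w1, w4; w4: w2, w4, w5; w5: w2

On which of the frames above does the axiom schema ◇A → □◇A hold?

The schema corresponds to the Euclidean property: ∀x ∀y ∀z (Rxy ∧ Rxz → Ryz).
F1: fails — Rmo and Rmo but not Roo.
F2: fails — R02 and R02 but not R22.
F3: fails — Rw0w4 and Rw0w0 but not Rw4w0.
Valid on no frame.

none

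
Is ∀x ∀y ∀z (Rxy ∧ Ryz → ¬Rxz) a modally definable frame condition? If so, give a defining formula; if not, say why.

No — not modally definable

Any modally definable frame class is closed under surjective bounded morphisms.
The 5-cycle (worlds w0,w1,w2,w3,w4 with w0→w1→w2→w3→w4→w0) is intransitive. Mapping every world to a single reflexive point • is a surjective bounded morphism; the reflexive point is not intransitive (R••∧R•• but R••).
So the class is not modally definable.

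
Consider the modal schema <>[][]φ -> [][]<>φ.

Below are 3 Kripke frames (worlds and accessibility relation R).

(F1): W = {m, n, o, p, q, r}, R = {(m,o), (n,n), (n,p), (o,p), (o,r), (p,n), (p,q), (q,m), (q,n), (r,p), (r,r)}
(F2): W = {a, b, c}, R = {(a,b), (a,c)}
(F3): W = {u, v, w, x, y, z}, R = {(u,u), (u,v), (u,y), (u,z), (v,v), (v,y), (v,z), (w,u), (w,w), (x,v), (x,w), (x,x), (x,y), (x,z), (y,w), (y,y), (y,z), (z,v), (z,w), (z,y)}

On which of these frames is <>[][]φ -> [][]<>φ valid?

(F2), (F3)

The schema corresponds to a generalized confluence (Geach) condition: forall x forall y forall z ((xRy & x R^2 z) -> exists w (y R^2 w & zRw)).
(F1): fails — pRn, pR²m but no w with nR²w and mRw.
(F2): holds.
(F3): holds.
Valid on: (F2), (F3).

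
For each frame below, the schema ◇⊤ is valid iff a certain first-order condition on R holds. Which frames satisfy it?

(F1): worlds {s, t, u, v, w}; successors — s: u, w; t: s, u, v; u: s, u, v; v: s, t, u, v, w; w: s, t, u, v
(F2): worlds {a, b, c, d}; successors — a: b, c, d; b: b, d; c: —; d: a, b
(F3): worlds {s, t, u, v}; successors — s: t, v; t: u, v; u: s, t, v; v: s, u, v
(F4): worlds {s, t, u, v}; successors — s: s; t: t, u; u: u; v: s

The schema corresponds to seriality: ∀x ∃y Rxy.
(F1): satisfies the condition.
(F2): fails — world c has no successor.
(F3): satisfies the condition.
(F4): satisfies the condition.

(F1), (F3), (F4)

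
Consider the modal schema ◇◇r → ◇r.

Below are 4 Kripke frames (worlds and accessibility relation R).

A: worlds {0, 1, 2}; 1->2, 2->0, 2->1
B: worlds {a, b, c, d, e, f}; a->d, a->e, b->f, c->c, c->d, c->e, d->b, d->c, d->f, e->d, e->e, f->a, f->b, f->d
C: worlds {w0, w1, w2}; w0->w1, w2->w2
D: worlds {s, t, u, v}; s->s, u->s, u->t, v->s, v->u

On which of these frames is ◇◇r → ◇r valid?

C

This is the axiom for transitivity; its first-order frame correspondent is ∀x ∀y ∀z (Rxy ∧ Ryz → Rxz).
A: fails — R12 and R20 but not R10.
B: fails — Rcd and Rdf but not Rcf.
C: holds.
D: fails — Rvu and Rut but not Rvt.
Valid on: C.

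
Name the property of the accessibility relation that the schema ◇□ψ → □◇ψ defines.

Suppose ◇□ψ→□◇ψ is valid. Take Rxy, Rxz and set V(ψ)={w : Ryw}. Then □ψ at y so ◇□ψ at x, so □◇ψ at x, so ◇ψ at z, giving w with Rzw and Ryw.
Conversely, any frame satisfying ∀x ∀y ∀z (Rxy ∧ Rxz → ∃w (Ryw ∧ Rzw)) validates the schema.
So the correspondent is convergence.

convergence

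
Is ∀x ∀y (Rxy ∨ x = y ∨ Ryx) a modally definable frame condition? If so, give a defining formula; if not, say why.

Not definable by any modal formula

Any modally definable frame class is closed under disjoint unions.
Take 2 disjoint single-world reflexive frames: each is trivially connected, but their disjoint union has 2 worlds with no edge between distinct components, so it is not connected.
So the class is not modally definable.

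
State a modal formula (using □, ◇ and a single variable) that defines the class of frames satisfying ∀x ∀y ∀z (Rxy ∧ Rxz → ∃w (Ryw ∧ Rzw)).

◇□ψ → □◇ψ

This is convergence; the standard corresponding axiom is .2: ◇□ψ → □◇ψ.
Suppose ◇□ψ→□◇ψ is valid. Take Rxy, Rxz and set V(ψ)={w : Ryw}. Then □ψ at y so ◇□ψ at x, so □◇ψ at x, so ◇ψ at z, giving w with Rzw and Ryw.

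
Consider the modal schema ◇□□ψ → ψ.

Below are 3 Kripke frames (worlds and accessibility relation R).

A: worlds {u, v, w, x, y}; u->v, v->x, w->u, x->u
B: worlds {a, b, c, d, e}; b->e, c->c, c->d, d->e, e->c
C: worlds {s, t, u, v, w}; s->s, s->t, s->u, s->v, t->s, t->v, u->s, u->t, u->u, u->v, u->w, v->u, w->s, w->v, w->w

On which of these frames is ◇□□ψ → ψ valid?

C

Frame correspondent (Sahlqvist): ∀x ∀y (xRy → ∃w (yR²w ∧ x = w)) — i.e. a generalized confluence (Geach) condition.
A: fails — wRu but no t with uR²t and w=t.
B: fails — bRe but no w with eR²w and b=w.
C: condition met.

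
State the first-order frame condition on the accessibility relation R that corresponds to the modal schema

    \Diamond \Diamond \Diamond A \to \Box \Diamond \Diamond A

This is a Sahlqvist (Geach-type) schema ◇^3□^0A → □^1◇^2A.
First-order correspondent: \forall x \forall y \forall z ((x R^3 y \wedge xRz) \to \exists w (y = w \wedge z R^2 w)).

\forall x \forall y \forall z ((x R^3 y \wedge xRz) \to \exists w (y = w \wedge z R^2 w))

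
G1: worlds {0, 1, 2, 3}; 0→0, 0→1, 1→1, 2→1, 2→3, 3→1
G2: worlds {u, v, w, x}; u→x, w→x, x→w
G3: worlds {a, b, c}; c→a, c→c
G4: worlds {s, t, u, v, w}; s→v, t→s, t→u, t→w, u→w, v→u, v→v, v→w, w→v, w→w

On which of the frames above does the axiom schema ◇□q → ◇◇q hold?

G1, G2, G4

The schema corresponds to a generalized confluence (Geach) condition: ∀x ∀y (xRy → ∃w (yRw ∧ xR²w)).
G1: satisfies the condition.
G2: satisfies the condition.
G3: fails — cRa but no w with aRw and cR²w.
G4: satisfies the condition.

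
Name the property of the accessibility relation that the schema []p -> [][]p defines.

transitivity

This is the 4 axiom.
Its frame correspondent is transitivity — forall x forall y forall z (Rxy & Ryz -> Rxz).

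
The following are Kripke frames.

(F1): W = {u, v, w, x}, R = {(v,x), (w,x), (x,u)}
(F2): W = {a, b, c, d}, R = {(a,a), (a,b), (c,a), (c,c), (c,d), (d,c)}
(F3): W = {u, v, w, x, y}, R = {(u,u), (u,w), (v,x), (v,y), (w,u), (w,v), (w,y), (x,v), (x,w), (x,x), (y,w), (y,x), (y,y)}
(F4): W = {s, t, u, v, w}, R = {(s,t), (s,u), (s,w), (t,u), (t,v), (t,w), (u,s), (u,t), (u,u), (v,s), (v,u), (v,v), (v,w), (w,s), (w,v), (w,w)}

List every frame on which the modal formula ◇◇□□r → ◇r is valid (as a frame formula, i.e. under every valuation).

The schema corresponds to a generalized confluence (Geach) condition: ∀x ∀y (xR²y → ∃w (yR²w ∧ xRw)).
(F1): fails — vR²u but no t with uR²t and vRt.
(F2): fails — aR²b but no w with bR²w and aRw.
(F3): ✓.
(F4): ✓.
Valid on: (F3), (F4).

(F3), (F4)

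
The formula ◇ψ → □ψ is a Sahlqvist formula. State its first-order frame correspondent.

Suppose ◇ψ→□ψ is valid. Take Rxy, Rxz and set V(ψ)={y}. Then ◇ψ at x, so □ψ at x, so ψ at z, i.e. z=y.

partial functionality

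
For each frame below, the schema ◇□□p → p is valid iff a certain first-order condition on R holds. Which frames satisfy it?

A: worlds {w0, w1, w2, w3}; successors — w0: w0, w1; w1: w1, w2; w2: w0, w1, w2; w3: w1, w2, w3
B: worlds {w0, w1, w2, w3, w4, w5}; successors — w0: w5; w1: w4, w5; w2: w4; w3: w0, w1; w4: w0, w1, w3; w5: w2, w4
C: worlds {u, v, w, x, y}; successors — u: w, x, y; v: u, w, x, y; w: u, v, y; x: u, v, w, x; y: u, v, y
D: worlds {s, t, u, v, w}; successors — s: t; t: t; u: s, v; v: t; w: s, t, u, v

C

This is the axiom for a generalized confluence (Geach) condition; its first-order frame correspondent is ∀x ∀y (xRy → ∃w (yR²w ∧ x = w)).
A: fails — w3Rw1 but no w with w1R²w and w3=w.
B: fails — w2Rw4 but no w with w4R²w and w2=w.
C: satisfies the condition.
D: fails — sRt but no w* with tR²w* and s=w*.
Valid on: C.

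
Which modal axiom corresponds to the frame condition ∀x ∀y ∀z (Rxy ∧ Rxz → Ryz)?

◇s → □◇s

This is the Euclidean property; the standard corresponding axiom is 5: ◇s → □◇s.
Suppose ◇s→□◇s is valid. Take Rxy, Rxz and set V(s)={y}. Then ◇s at x, so □◇s at x, so ◇s at z, so some w with Rzw has s; w=y, i.e. Rzy. By symmetry of the argument, Ryz.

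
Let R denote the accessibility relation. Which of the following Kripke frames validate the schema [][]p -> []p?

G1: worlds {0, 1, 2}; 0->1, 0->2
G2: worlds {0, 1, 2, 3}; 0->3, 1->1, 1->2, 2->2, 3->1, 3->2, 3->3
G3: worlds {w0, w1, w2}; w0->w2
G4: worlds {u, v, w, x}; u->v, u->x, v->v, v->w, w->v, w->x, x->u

Frame correspondent (Sahlqvist): forall x forall y (Rxy -> exists z (Rxz & Rzy)) — i.e. density.
G1: fails — R01 but no z with R0z and Rz1.
G2: ✓.
G3: fails — Rw0w2 but no z with Rw0z and Rzw2.
G4: fails — Rwx but no z with Rwz and Rzx.

G2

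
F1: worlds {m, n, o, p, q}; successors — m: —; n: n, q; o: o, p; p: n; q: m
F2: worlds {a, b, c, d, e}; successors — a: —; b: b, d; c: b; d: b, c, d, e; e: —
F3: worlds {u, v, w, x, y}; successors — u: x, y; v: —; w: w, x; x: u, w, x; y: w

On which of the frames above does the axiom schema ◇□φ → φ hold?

The schema corresponds to symmetry: ∀x ∀y (Rxy → Ryx).
F1: fails — Rop but not Rpo.
F2: fails — Rdc but not Rcd.
F3: fails — Ruy but not Ryu.
Valid on no frame.

none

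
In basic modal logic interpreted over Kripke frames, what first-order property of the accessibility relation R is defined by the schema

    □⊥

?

□⊥ is valid iff no world has any successor (otherwise □⊥ fails at any world with one).

Emptiness of R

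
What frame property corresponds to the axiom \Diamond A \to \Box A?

partial functionality: \forall x \forall y \forall z (Rxy \wedge Rxz \to y = z)

This schema is the CD axiom.
It corresponds to partial functionality: \forall x \forall y \forall z (Rxy \wedge Rxz \to y = z).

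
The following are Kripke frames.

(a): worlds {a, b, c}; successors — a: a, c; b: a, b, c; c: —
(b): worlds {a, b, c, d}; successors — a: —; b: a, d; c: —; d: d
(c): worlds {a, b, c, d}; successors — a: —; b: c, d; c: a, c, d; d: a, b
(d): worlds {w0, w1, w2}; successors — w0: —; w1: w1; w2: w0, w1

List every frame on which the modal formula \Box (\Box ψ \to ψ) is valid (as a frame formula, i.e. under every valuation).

The schema corresponds to shift-reflexivity: \forall x \forall y (Rxy \to Ryy).
(a): fails — Rbc but not Rcc.
(b): fails — Rba but not Raa.
(c): fails — Rcd but not Rdd.
(d): fails — Rw2w0 but not Rw0w0.
Valid on no frame.

none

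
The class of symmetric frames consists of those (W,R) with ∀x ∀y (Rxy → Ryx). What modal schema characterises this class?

q → □◇q

The condition is symmetry. The B schema q → □◇q defines it.
Suppose q→□◇q is valid. Take Rxy and set V(q)={x}. Then q at x, so □◇q at x, so ◇q at y, so some z with Ryz has q; z=x, i.e. Ryx.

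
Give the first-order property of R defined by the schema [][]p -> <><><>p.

forall x exists w (x R^2 w & x R^3 w)

This is a Sahlqvist (Geach-type) schema ◇^0□^2p → □^0◇^3p.
First-order correspondent: forall x exists w (x R^2 w & x R^3 w).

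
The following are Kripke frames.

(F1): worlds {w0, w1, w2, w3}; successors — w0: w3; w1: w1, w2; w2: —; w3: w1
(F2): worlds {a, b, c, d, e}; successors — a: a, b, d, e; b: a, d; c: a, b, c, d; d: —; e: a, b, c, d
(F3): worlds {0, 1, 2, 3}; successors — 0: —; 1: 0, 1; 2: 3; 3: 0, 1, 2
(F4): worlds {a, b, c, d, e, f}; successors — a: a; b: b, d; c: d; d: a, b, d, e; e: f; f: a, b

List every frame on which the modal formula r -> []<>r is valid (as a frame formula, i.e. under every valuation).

The schema corresponds to symmetry: forall x forall y (Rxy -> Ryx).
(F1): fails — Rw1w2 but not Rw2w1.
(F2): fails — Reb but not Rbe.
(F3): fails — R10 but not R01.
(F4): fails — Rcd but not Rdc.

none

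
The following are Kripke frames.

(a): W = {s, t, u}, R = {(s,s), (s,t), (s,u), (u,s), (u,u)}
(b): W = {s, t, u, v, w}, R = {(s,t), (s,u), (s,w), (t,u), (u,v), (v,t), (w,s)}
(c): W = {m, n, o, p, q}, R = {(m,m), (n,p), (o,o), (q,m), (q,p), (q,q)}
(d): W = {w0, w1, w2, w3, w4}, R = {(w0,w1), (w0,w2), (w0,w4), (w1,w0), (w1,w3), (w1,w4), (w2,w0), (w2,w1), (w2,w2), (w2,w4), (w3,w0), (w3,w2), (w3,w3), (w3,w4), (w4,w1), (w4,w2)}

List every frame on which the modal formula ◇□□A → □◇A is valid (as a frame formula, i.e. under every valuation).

This is the axiom for a generalized confluence (Geach) condition; its first-order frame correspondent is ∀x ∀y ∀z ((xRy ∧ xRz) → ∃w (yR²w ∧ zRw)).
(a): fails — sRs, sRt but no w with sR²w and tRw.
(b): fails — sRt, sRt but no w* with tR²w* and tRw*.
(c): fails — nRp, nRp but no w with pR²w and pRw.
(d): condition met.

(d)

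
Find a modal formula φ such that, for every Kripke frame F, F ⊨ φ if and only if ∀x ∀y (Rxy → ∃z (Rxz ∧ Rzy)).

The condition is density. The C4 schema □□q → □q defines it.
Suppose □□q→□q is valid. Take Rxy and set V(q)={w : xR²w}. Then □□q at x, so □q at x, so q at y, i.e. ∃z(Rxz∧Rzy).

□□q → □q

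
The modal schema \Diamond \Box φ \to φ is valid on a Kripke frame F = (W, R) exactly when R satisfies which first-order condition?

This is a form of the B axiom.
It corresponds to symmetry: \forall x \forall y (Rxy \to Ryx).

symmetry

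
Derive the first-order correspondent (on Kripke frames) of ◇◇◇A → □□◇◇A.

∀x ∀y ∀z ((xR³y ∧ xR²z) → ∃w (y = w ∧ zR²w))

This is a Sahlqvist (Geach-type) schema ◇^3□^0A → □^2◇^2A.
First-order correspondent: ∀x ∀y ∀z ((xR³y ∧ xR²z) → ∃w (y = w ∧ zR²w)).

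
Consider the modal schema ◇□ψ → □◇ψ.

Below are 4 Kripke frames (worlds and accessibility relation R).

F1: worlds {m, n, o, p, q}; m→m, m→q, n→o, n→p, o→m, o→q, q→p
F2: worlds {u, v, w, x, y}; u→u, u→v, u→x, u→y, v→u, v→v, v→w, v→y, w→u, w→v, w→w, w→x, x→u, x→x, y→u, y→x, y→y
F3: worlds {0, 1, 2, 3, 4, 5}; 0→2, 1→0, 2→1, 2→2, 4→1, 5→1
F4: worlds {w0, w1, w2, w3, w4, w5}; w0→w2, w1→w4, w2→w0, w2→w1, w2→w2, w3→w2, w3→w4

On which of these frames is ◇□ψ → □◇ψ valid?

Frame correspondent (Sahlqvist): ∀x ∀y ∀z (Rxy ∧ Rxz → ∃w (Ryw ∧ Rzw)) — i.e. convergence.
F1: fails — Rmq and Rmm but q and m have no common successor.
F2: holds.
F3: fails — R22 and R21 but 2 and 1 have no common successor.
F4: fails — Rw1w4 and Rw1w4 but w4 and w4 have no common successor.
Valid on: F2.

F2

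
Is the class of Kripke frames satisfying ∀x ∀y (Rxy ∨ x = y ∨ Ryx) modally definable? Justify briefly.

If a class were modally definable it would be closed under disjoint unions (Goldblatt–Thomason).
Take 3 disjoint single-world reflexive frames: each is trivially connected, but their disjoint union has 3 worlds with no edge between distinct components, so it is not connected.
Hence connectedness of R is not modally definable.

Not definable by any modal formula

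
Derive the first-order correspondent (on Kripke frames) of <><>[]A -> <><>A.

This is a Sahlqvist (Geach-type) schema ◇^2□^1A → □^0◇^2A.
Minimal-valuation argument: fix x; take any y with xR^2y and any z with xR^0z. Set V(A) to the set of worlds R-reachable from y in exactly 1 step. Then □^1A holds at y, so the antecedent holds at x; validity forces ◇^2A at z, giving a w with zR^2w and yR^1w.
First-order correspondent: forall x forall y (x R^2 y -> exists w (yRw & x R^2 w)).

forall x forall y (x R^2 y -> exists w (yRw & x R^2 w))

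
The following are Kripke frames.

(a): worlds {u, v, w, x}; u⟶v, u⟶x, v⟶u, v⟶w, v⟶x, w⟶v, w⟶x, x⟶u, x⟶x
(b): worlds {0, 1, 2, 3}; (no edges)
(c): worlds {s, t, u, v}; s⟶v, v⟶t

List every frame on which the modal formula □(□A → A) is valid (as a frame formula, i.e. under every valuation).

The schema corresponds to shift-reflexivity: ∀x ∀y (Rxy → Ryy).
(a): fails — Ruv but not Rvv.
(b): condition met.
(c): fails — Rvt but not Rtt.
Valid on: (b).

(b)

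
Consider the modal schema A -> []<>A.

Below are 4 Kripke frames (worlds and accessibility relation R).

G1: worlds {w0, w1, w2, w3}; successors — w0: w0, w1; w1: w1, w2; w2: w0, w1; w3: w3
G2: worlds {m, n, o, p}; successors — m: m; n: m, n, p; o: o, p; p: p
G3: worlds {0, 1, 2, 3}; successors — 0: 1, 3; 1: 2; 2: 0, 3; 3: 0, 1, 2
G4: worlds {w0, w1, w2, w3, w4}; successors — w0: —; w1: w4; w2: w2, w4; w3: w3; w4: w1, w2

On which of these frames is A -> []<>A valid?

Frame correspondent (Sahlqvist): forall x forall y (Rxy -> Ryx) — i.e. symmetry.
G1: fails — Rw0w1 but not Rw1w0.
G2: fails — Rop but not Rpo.
G3: fails — R31 but not R13.
G4: condition met.

G4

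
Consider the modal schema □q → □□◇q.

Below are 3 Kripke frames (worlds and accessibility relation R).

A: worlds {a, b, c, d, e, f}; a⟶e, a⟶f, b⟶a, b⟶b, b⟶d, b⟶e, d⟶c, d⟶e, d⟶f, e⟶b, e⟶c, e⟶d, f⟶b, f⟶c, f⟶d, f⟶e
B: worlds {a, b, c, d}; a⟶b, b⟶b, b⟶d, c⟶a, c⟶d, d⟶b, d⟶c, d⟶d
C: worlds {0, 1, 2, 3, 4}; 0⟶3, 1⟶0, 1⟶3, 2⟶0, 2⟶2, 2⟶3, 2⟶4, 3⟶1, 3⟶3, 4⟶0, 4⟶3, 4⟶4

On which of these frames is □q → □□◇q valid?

B, C

Frame correspondent (Sahlqvist): ∀x ∀z (xR²z → ∃w (xRw ∧ zRw)) — i.e. a generalized confluence (Geach) condition.
A: fails — aR²c but no w with aRw and cRw.
B: ✓.
C: ✓.
Valid on: B, C.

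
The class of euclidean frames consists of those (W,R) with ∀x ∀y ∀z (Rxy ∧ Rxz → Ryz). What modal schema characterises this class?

This is the Euclidean property; the standard corresponding axiom is 5: ◇r → □◇r.

◇r → □◇r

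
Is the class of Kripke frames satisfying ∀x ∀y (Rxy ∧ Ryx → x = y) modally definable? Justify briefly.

Not modally definable

Any modally definable frame class is closed under surjective bounded morphisms.
The 8-cycle (worlds s,t,u,v,w,x,y,z with s→t→u→v→w→x→y→z→s) is antisymmetric. Sending even-indexed worlds to • and odd-indexed worlds to ∘ is a surjective bounded morphism onto the two-world frame with •↔∘, which is not antisymmetric.
So the class is not modally definable.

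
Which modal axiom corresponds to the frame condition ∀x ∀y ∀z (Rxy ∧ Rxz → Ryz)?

◇s → □◇s

The condition is the Euclidean property. The 5 schema ◇s → □◇s defines it.
Suppose ◇s→□◇s is valid. Take Rxy, Rxz and set V(s)={y}. Then ◇s at x, so □◇s at x, so ◇s at z, so some w with Rzw has s; w=y, i.e. Rzy. By symmetry of the argument, Ryz.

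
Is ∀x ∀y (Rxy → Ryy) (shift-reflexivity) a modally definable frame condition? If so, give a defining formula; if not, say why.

Yes — defined by □(□p → p)

Yes: it is shift-reflexivity, defined by the T□ schema □(□p → p).
Suppose □(□p→p) is valid. Take Rxy and set V(p)={w : Ryw}. Then at y, □p holds; since □(□p→p) at x, □p→p at y, so p at y, i.e. Ryy.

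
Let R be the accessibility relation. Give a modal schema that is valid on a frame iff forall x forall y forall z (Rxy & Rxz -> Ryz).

The condition is the Euclidean property. The 5 schema ◇s → □◇s defines it.
Suppose ◇s→□◇s is valid. Take Rxy, Rxz and set V(s)={y}. Then ◇s at x, so □◇s at x, so ◇s at z, so some w with Rzw has s; w=y, i.e. Rzy. By symmetry of the argument, Ryz.

◇s → □◇s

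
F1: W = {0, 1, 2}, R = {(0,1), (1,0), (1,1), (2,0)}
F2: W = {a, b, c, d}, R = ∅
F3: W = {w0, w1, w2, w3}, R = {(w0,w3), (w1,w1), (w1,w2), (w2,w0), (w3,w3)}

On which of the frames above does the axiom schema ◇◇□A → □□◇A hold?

F1, F2

Frame correspondent (Sahlqvist): ∀x ∀y ∀z ((xR²y ∧ xR²z) → ∃w (yRw ∧ zRw)) — i.e. a generalized confluence (Geach) condition.
F1: ✓.
F2: ✓.
F3: fails — w1R²w0, w1R²w1 but no w with w0Rw and w1Rw.
Valid on: F1, F2.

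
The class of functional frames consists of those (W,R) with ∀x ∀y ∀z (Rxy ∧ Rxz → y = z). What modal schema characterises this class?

◇s → □s

The condition is partial functionality. The CD schema ◇s → □s defines it.
Suppose ◇s→□s is valid. Take Rxy, Rxz and set V(s)={y}. Then ◇s at x, so □s at x, so s at z, i.e. z=y.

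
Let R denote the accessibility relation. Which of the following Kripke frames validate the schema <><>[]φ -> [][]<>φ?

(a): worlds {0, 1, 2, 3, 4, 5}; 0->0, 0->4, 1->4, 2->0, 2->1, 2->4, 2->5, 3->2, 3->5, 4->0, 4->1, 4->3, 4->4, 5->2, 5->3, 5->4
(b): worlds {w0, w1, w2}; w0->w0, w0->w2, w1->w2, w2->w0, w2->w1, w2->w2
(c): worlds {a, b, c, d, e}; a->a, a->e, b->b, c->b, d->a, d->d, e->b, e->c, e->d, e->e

(b)

Frame correspondent (Sahlqvist): forall x forall y forall z ((x R^2 y & x R^2 z) -> exists w (yRw & zRw)) — i.e. a generalized confluence (Geach) condition.
(a): fails — 0R²0, 0R²3 but no w with 0Rw and 3Rw.
(b): satisfies the condition.
(c): fails — aR²a, aR²b but no w with aRw and bRw.
Valid on: (b).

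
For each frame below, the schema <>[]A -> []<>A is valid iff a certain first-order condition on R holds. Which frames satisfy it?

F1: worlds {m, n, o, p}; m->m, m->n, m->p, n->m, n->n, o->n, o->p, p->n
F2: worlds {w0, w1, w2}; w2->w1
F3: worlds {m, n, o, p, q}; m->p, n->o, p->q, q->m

Frame correspondent (Sahlqvist): forall x forall y forall z (Rxy & Rxz -> exists w (Ryw & Rzw)) — i.e. convergence.
F1: satisfies the condition.
F2: fails — Rw2w1 and Rw2w1 but w1 and w1 have no common successor.
F3: fails — Rno and Rno but o and o have no common successor.
Valid on: F1.

F1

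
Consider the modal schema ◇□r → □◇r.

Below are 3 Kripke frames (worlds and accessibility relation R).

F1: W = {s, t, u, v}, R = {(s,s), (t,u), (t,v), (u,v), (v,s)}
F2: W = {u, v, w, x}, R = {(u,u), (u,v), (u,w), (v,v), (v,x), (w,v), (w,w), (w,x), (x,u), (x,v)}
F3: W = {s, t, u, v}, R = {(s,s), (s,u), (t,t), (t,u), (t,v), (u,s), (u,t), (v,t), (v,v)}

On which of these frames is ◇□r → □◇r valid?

This is the axiom for convergence; its first-order frame correspondent is ∀x ∀y ∀z (Rxy ∧ Rxz → ∃w (Ryw ∧ Rzw)).
F1: fails — Rtv and Rtu but v and u have no common successor.
F2: holds.
F3: holds.
Valid on: F2, F3.

F2, F3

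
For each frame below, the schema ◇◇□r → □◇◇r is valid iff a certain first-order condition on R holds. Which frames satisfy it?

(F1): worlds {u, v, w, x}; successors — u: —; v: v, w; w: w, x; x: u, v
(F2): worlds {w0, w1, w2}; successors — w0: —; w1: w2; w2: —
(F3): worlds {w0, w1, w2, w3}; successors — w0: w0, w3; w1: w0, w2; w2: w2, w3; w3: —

The schema corresponds to a generalized confluence (Geach) condition: ∀x ∀y ∀z ((xR²y ∧ xRz) → ∃w (yRw ∧ zR²w)).
(F1): fails — wR²u, wRw but no t with uRt and wR²t.
(F2): holds.
(F3): fails — w0R²w0, w0Rw3 but no w with w0Rw and w3R²w.
Valid on: (F2).

(F2)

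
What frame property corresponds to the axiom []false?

This is the Ver axiom.
Its frame correspondent is emptiness of R — forall x forall y ~Rxy.

emptiness of R: forall x forall y ~Rxy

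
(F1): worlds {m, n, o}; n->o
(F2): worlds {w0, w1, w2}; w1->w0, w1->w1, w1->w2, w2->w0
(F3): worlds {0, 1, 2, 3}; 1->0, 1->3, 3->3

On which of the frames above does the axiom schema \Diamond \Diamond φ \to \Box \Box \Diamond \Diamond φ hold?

This is the axiom for a generalized confluence (Geach) condition; its first-order frame correspondent is \forall x \forall y \forall z ((x R^2 y \wedge x R^2 z) \to \exists w (y = w \wedge z R^2 w)).
(F1): ✓.
(F2): fails — w1R²w0, w1R²w0 but no w with w0=w and w0R²w.
(F3): ✓.
Valid on: (F1), (F3).

(F1), (F3)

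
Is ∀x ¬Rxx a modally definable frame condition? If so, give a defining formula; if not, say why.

Not modally definable

If a class were modally definable it would be closed under surjective bounded morphisms (Goldblatt–Thomason).
The 3-cycle (worlds a,b,c with a→b→c→a) is irreflexive, and the map sending every world to a single reflexive point • is a surjective bounded morphism (forth: every edge maps to (•,•); back: every world has a successor). So any modal formula valid on the 3-cycle is also valid on the reflexive point, which is not irreflexive.
So no modal formula (or set of formulas) defines exactly the irreflexive frames.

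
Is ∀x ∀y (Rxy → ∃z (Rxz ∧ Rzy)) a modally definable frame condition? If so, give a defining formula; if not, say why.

Yes: it is density, defined by the C4 schema □□q → □q.

Yes, by □□q → □q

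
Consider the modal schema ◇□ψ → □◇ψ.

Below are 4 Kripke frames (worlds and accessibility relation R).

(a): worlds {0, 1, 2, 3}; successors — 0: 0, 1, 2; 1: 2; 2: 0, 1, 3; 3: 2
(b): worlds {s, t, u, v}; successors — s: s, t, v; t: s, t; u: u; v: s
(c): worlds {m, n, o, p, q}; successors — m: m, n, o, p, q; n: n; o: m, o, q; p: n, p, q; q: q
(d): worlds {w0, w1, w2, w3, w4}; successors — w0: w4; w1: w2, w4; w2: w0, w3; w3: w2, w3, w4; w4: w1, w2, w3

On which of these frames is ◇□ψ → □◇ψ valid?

Frame correspondent (Sahlqvist): ∀x ∀y ∀z (Rxy ∧ Rxz → ∃w (Ryw ∧ Rzw)) — i.e. convergence.
(a): fails — R02 and R01 but 2 and 1 have no common successor.
(b): condition met.
(c): fails — Rmo and Rmn but o and n have no common successor.
(d): fails — Rw4w1 and Rw4w2 but w1 and w2 have no common successor.
Valid on: (b).

(b)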